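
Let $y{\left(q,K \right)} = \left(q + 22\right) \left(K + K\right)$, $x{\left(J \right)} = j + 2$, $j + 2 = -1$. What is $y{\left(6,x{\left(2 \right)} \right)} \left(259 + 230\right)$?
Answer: $-27384$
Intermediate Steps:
$j = -3$ ($j = -2 - 1 = -3$)
$x{\left(J \right)} = -1$ ($x{\left(J \right)} = -3 + 2 = -1$)
$y{\left(q,K \right)} = 2 K \left(22 + q\right)$ ($y{\left(q,K \right)} = \left(22 + q\right) 2 K = 2 K \left(22 + q\right)$)
$y{\left(6,x{\left(2 \right)} \right)} \left(259 + 230\right) = 2 \left(-1\right) \left(22 + 6\right) \left(259 + 230\right) = 2 \left(-1\right) 28 \cdot 489 = \left(-56\right) 489 = -27384$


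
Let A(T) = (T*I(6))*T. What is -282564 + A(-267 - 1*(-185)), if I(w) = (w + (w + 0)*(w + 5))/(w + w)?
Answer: -242220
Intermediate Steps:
I(w) = (w + w*(5 + w))/(2*w) (I(w) = (w + w*(5 + w))/((2*w)) = (w + w*(5 + w))*(1/(2*w)) = (w + w*(5 + w))/(2*w))
A(T) = 6*T**2 (A(T) = (T*(3 + (1/2)*6))*T = (T*(3 + 3))*T = (T*6)*T = (6*T)*T = 6*T**2)
-282564 + A(-267 - 1*(-185)) = -282564 + 6*(-267 - 1*(-185))**2 = -282564 + 6*(-267 + 185)**2 = -282564 + 6*(-82)**2 = -282564 + 6*6724 = -282564 + 40344 = -242220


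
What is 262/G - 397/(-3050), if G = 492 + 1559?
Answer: 1613347/6255550 ≈ 0.25791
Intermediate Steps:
G = 2051
262/G - 397/(-3050) = 262/2051 - 397/(-3050) = 262*(1/2051) - 397*(-1/3050) = 262/2051 + 397/3050 = 1613347/6255550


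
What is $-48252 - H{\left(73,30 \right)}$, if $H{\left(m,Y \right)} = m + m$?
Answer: $-48398$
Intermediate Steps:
$H{\left(m,Y \right)} = 2 m$
$-48252 - H{\left(73,30 \right)} = -48252 - 2 \cdot 73 = -48252 - 146 = -48398$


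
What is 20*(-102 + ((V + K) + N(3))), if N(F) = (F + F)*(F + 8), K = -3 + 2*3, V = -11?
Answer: -880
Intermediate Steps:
K = 3 (K = -3 + 6 = 3)
N(F) = 2*F*(8 + F) (N(F) = (2*F)*(8 + F) = 2*F*(8 + F))
20*(-102 + ((V + K) + N(3))) = 20*(-102 + ((-11 + 3) + 2*3*(8 + 3))) = 20*(-102 + (-8 + 2*3*11)) = 20*(-102 + (-8 + 66)) = 20*(-102 + 58) = 20*(-44) = -880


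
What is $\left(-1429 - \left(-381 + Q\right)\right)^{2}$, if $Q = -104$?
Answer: $891136$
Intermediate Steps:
$\left(-1429 - \left(-381 + Q\right)\right)^{2} = \left(-1429 + \left(381 - -104\right)\right)^{2} = \left(-1429 + \left(381 + 104\right)\right)^{2} = \left(-1429 + 485\right)^{2} = \left(-944\right)^{2} = 891136$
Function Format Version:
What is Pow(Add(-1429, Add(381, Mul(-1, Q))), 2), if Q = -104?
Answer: 891136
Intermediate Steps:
Pow(Add(-1429, Add(381, Mul(-1, Q))), 2) = Pow(Add(-1429, Add(381, Mul(-1, -104))), 2) = Pow(Add(-1429, Add(381, 104)), 2) = Pow(Add(-1429, 485), 2) = Pow(-944, 2) = 891136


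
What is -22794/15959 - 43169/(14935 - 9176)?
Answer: -820204717/91907881 ≈ -8.9242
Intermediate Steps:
-22794/15959 - 43169/(14935 - 9176) = -22794*1/15959 - 43169/5759 = -22794/15959 - 43169*1/5759 = -22794/15959 - 43169/5759 = -820204717/91907881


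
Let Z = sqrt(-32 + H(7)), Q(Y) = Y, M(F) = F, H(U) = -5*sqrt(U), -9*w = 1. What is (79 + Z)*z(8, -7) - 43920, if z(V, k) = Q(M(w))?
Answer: -395359/9 - I*sqrt(32 + 5*sqrt(7))/9 ≈ -43929.0 - 0.74725*I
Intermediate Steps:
w = -1/9 (w = -1/9*1 = -1/9 ≈ -0.11111)
z(V, k) = -1/9
Z = sqrt(-32 - 5*sqrt(7)) ≈ 6.7252*I
(79 + Z)*z(8, -7) - 43920 = (79 + sqrt(-32 - 5*sqrt(7)))*(-1/9) - 43920 = (-79/9 - sqrt(-32 - 5*sqrt(7))/9) - 43920 = -395359/9 - sqrt(-32 - 5*sqrt(7))/9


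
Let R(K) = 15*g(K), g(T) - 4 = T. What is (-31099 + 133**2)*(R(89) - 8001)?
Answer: 88586460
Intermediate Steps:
g(T) = 4 + T
R(K) = 60 + 15*K (R(K) = 15*(4 + K) = 60 + 15*K)
(-31099 + 133**2)*(R(89) - 8001) = (-31099 + 133**2)*((60 + 15*89) - 8001) = (-31099 + 17689)*((60 + 1335) - 8001) = -13410*(1395 - 8001) = -13410*(-6606) = 88586460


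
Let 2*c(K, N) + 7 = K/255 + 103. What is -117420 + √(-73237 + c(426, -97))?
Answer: -117420 + I*√528784490/85 ≈ -1.1742e+5 + 270.53*I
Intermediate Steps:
c(K, N) = 48 + K/510 (c(K, N) = -7/2 + (K/255 + 103)/2 = -7/2 + (103 + K/255)/2 = -7/2 + (103/2 + K/510) = 48 + K/510)
-117420 + √(-73237 + c(426, -97)) = -117420 + √(-73237 + (48 + (1/510)*426)) = -117420 + √(-73237 + (48 + 71/85)) = -117420 + √(-73237 + 4151/85) = -117420 + √(-6220994/85) = -117420 + I*√528784490/85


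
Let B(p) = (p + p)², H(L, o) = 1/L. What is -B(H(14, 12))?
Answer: -1/49 ≈ -0.020408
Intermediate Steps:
B(p) = 4*p² (B(p) = (2*p)² = 4*p²)
-B(H(14, 12)) = -4*(1/14)² = -4/196 = -1*1/49 = -1/49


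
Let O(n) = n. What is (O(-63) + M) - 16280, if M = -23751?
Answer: -40094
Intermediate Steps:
(O(-63) + M) - 16280 = (-63 - 23751) - 16280 = -23814 - 16280 = -40094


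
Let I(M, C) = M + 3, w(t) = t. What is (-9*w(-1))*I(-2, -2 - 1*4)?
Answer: 9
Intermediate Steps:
I(M, C) = 3 + M
(-9*w(-1))*I(-2, -2 - 1*4) = (-9*(-1))*(3 - 2) = 9*1 = 9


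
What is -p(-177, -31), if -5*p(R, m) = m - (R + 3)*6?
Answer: 1013/5 ≈ 202.60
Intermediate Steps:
p(R, m) = 18/5 - m/5 + 6*R/5 (p(R, m) = -(m - (R + 3)*6)/5 = -(m - (3 + R)*6)/5 = -(m - (18 + 6*R))/5 = -(m + (-18 - 6*R))/5 = -(-18 + m - 6*R)/5 = 18/5 - m/5 + 6*R/5)
-p(-177, -31) = -(18/5 - ⅕*(-31) + (6/5)*(-177)) = -(18/5 + 31/5 - 1062/5) = -1*(-1013/5) = 1013/5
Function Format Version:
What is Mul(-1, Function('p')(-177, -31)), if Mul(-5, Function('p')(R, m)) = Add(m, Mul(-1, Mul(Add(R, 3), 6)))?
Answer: Rational(1013, 5) ≈ 202.60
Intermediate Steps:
Function('p')(R, m) = Add(Rational(18, 5), Mul(Rational(-1, 5), m), Mul(Rational(6, 5), R)) (Function('p')(R, m) = Mul(Rational(-1, 5), Add(m, Mul(-1, Mul(Add(R, 3), 6)))) = Mul(Rational(-1, 5), Add(m, Mul(-1, Mul(Add(3, R), 6)))) = Mul(Rational(-1, 5), Add(m, Mul(-1, Add(18, Mul(6, R))))) = Mul(Rational(-1, 5), Add(m, Add(-18, Mul(-6, R)))) = Mul(Rational(-1, 5), Add(-18, m, Mul(-6, R))) = Add(Rational(18, 5), Mul(Rational(-1, 5), m), Mul(Rational(6, 5), R)))
Mul(-1, Function('p')(-177, -31)) = Mul(-1, Add(Rational(18, 5), Mul(Rational(-1, 5), -31), Mul(Rational(6, 5), -177))) = Mul(-1, Add(Rational(18, 5), Rational(31, 5), Rational(-1062, 5))) = Mul(-1, Rational(-1013, 5)) = Rational(1013, 5)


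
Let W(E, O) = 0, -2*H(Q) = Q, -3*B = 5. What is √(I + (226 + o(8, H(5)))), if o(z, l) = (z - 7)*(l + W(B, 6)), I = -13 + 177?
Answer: 5*√62/2 ≈ 19.685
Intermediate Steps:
B = -5/3 (B = -⅓*5 = -5/3 ≈ -1.6667)
H(Q) = -Q/2
I = 164
o(z, l) = l*(-7 + z) (o(z, l) = (z - 7)*(l + 0) = (-7 + z)*l = l*(-7 + z))
√(I + (226 + o(8, H(5)))) = √(164 + (226 + (-½*5)*(-7 + 8))) = √(164 + (226 - 5/2*1)) = √(164 + (226 - 5/2)) = √(164 + 447/2) = √(775/2) = 5*√62/2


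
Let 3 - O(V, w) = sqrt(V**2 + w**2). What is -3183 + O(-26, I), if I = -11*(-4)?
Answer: -3180 - 2*sqrt(653) ≈ -3231.1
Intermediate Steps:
I = 44
O(V, w) = 3 - sqrt(V**2 + w**2)
-3183 + O(-26, I) = -3183 + (3 - sqrt((-26)**2 + 44**2)) = -3183 + (3 - sqrt(676 + 1936)) = -3183 + (3 - sqrt(2612)) = -3183 + (3 - 2*sqrt(653)) = -3180 - 2*sqrt(653)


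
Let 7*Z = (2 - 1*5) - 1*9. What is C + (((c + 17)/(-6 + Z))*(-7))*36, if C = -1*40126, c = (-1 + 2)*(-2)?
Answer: -39636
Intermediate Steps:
c = -2 (c = 1*(-2) = -2)
C = -40126
Z = -12/7 (Z = ((2 - 1*5) - 1*9)/7 = ((2 - 5) - 9)/7 = (-3 - 9)/7 = (⅐)*(-12) = -12/7 ≈ -1.7143)
C + (((c + 17)/(-6 + Z))*(-7))*36 = -40126 + (((-2 + 17)/(-6 - 12/7))*(-7))*36 = -40126 + ((15/(-54/7))*(-7))*36 = -40126 + ((15*(-7/54))*(-7))*36 = -40126 - 35/18*(-7)*36 = -40126 + (245/18)*36 = -40126 + 490 = -39636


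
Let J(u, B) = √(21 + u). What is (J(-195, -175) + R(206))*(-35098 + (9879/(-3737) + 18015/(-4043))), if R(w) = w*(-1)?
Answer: 2952993851660/408343 - 14334921610*I*√174/408343 ≈ 7.2316e+6 - 4.6307e+5*I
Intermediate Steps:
R(w) = -w
(J(-195, -175) + R(206))*(-35098 + (9879/(-3737) + 18015/(-4043))) = (√(21 - 195) - 1*206)*(-35098 + (9879/(-3737) + 18015/(-4043))) = (√(-174) - 206)*(-35098 + (9879*(-1/3737) + 18015*(-1/4043))) = (I*√174 - 206)*(-35098 + (-267/101 - 18015/4043)) = (-206 + I*√174)*(-35098 - 2898996/408343) = (-206 + I*√174)*(-14334921610/408343) = 2952993851660/408343 - 14334921610*I*√174/408343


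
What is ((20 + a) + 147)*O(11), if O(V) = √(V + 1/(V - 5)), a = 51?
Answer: 109*√402/3 ≈ 728.48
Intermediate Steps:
O(V) = √(V + 1/(-5 + V))
((20 + a) + 147)*O(11) = ((20 + 51) + 147)*√((1 + 11*(-5 + 11))/(-5 + 11)) = (71 + 147)*√((1 + 11*6)/6) = 218*√((1 + 66)/6) = 218*√((⅙)*67) = 218*√(67/6) = 218*(√402/6) = 109*√402/3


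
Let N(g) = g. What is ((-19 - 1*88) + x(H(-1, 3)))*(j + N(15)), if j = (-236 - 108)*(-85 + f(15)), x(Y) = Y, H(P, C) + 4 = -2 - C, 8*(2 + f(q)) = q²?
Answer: -2351088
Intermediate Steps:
f(q) = -2 + q²/8
H(P, C) = -6 - C (H(P, C) = -4 + (-2 - C) = -6 - C)
j = 20253 (j = (-236 - 108)*(-85 + (-2 + (⅛)*15²)) = -344*(-85 + (-2 + (⅛)*225)) = -344*(-85 + (-2 + 225/8)) = -344*(-85 + 209/8) = -344*(-471/8) = 20253)
((-19 - 1*88) + x(H(-1, 3)))*(j + N(15)) = ((-19 - 1*88) + (-6 - 1*3))*(20253 + 15) = ((-19 - 88) + (-6 - 3))*20268 = (-107 - 9)*20268 = -116*20268 = -2351088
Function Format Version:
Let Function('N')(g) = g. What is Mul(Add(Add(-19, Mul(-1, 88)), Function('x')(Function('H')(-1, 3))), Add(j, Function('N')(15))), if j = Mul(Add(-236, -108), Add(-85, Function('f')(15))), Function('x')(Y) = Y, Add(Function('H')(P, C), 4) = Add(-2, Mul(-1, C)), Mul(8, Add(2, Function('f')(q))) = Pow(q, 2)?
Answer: -2351088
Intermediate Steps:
Function('f')(q) = Add(-2, Mul(Rational(1, 8), Pow(q, 2)))
Function('H')(P, C) = Add(-6, Mul(-1, C)) (Function('H')(P, C) = Add(-4, Add(-2, Mul(-1, C))) = Add(-6, Mul(-1, C)))
j = 20253 (j = Mul(Add(-236, -108), Add(-85, Add(-2, Mul(Rational(1, 8), Pow(15, 2))))) = Mul(-344, Add(-85, Add(-2, Mul(Rational(1, 8), 225)))) = Mul(-344, Add(-85, Add(-2, Rational(225, 8)))) = Mul(-344, Add(-85, Rational(209, 8))) = Mul(-344, Rational(-471, 8)) = 20253)
Mul(Add(Add(-19, Mul(-1, 88)), Function('x')(Function('H')(-1, 3))), Add(j, Function('N')(15))) = Mul(Add(Add(-19, Mul(-1, 88)), Add(-6, Mul(-1, 3))), Add(20253, 15)) = Mul(Add(Add(-19, -88), Add(-6, -3)), 20268) = Mul(Add(-107, -9), 20268) = Mul(-116, 20268) = -2351088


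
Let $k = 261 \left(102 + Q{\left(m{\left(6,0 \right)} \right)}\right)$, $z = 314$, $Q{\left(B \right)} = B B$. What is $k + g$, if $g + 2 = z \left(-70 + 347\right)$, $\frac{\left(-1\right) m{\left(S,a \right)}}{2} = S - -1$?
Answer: $164754$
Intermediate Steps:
$m{\left(S,a \right)} = -2 - 2 S$ ($m{\left(S,a \right)} = - 2 \left(S - -1\right) = - 2 \left(S + 1\right) = - 2 \left(1 + S\right) = -2 - 2 S$)
$Q{\left(B \right)} = B^{2}$
$k = 77778$ ($k = 261 \left(102 + \left(-2 - 12\right)^{2}\right) = 261 \left(102 + \left(-14\right)^{2}\right) = 261 \left(102 + 196\right) = 261 \cdot 298 = 77778$)
$g = 86976$ ($g = -2 + 314 \left(-70 + 347\right) = -2 + 314 \cdot 277 = -2 + 86978 = 86976$)
$k + g = 77778 + 86976 = 164754$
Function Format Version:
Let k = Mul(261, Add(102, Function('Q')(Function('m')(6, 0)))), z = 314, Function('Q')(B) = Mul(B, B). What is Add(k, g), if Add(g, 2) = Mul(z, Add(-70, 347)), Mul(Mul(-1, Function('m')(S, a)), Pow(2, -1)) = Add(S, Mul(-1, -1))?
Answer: 164754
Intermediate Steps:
Function('m')(S, a) = Add(-2, Mul(-2, S)) (Function('m')(S, a) = Mul(-2, Add(S, Mul(-1, -1))) = Mul(-2, Add(S, 1)) = Mul(-2, Add(1, S)) = Add(-2, Mul(-2, S)))
Function('Q')(B) = Pow(B, 2)
k = 77778 (k = Mul(261, Add(102, Pow(Add(-2, Mul(-2, 6)), 2))) = Mul(261, Add(102, Pow(Add(-2, -12), 2))) = Mul(261, Add(102, Pow(-14, 2))) = Mul(261, Add(102, 196)) = Mul(261, 298) = 77778)
g = 86976 (g = Add(-2, Mul(314, Add(-70, 347))) = Add(-2, Mul(314, 277)) = Add(-2, 86978) = 86976)
Add(k, g) = Add(77778, 86976) = 164754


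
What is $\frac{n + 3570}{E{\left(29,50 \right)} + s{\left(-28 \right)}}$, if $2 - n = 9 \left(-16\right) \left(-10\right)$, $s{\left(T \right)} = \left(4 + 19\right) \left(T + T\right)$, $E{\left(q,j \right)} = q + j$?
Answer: $- \frac{164}{93} \approx -1.7634$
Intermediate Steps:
$E{\left(q,j \right)} = j + q$
$s{\left(T \right)} = 46 T$ ($s{\left(T \right)} = 23 \cdot 2 T = 46 T$)
$n = -1438$ ($n = 2 - 9 \left(-16\right) \left(-10\right) = 2 - \left(-144\right) \left(-10\right) = 2 - 1440 = -1438$)
$\frac{n + 3570}{E{\left(29,50 \right)} + s{\left(-28 \right)}} = \frac{-1438 + 3570}{\left(50 + 29\right) + 46 \left(-28\right)} = \frac{2132}{79 - 1288} = \frac{2132}{-1209} = 2132 \left(- \frac{1}{1209}\right) = - \frac{164}{93}$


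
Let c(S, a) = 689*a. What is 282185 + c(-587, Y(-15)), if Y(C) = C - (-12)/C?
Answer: 1356494/5 ≈ 2.7130e+5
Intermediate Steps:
Y(C) = C + 12/C
282185 + c(-587, Y(-15)) = 282185 + 689*(-15 + 12/(-15)) = 282185 + 689*(-15 + 12*(-1/15)) = 282185 + 689*(-15 - 4/5) = 282185 + 689*(-79/5) = 282185 - 54431/5 = 1356494/5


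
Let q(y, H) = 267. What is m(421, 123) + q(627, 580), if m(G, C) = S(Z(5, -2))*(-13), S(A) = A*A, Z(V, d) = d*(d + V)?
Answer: -201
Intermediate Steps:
Z(V, d) = d*(V + d)
S(A) = A**2
m(G, C) = -468 (m(G, C) = (-2*(5 - 2))**2*(-13) = (-2*3)**2*(-13) = (-6)**2*(-13) = 36*(-13) = -468)
m(421, 123) + q(627, 580) = -468 + 267 = -201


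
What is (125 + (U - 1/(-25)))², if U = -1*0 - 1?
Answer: 9616201/625 ≈ 15386.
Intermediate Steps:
U = -1 (U = 0 - 1 = -1)
(125 + (U - 1/(-25)))² = (125 + (-1 - 1/(-25)))² = (125 + (-1 - 1*(-1/25)))² = (125 + (-1 + 1/25))² = (125 - 24/25)² = (3101/25)² = 9616201/625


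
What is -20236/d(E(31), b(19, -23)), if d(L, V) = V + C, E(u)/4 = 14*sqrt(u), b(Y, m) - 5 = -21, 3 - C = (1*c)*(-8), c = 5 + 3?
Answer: -20236/51 ≈ -396.78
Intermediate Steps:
c = 8
C = 67 (C = 3 - 1*8*(-8) = 3 - 8*(-8) = 3 - 1*(-64) = 3 + 64 = 67)
b(Y, m) = -16 (b(Y, m) = 5 - 21 = -16)
E(u) = 56*sqrt(u) (E(u) = 4*(14*sqrt(u)) = 56*sqrt(u))
d(L, V) = 67 + V (d(L, V) = V + 67 = 67 + V)
-20236/d(E(31), b(19, -23)) = -20236/(67 - 16) = -20236/51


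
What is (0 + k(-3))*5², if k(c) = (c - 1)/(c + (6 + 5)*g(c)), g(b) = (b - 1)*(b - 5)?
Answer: -100/349 ≈ -0.28653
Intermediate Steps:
g(b) = (-1 + b)*(-5 + b)
k(c) = (-1 + c)/(55 - 65*c + 11*c²) (k(c) = (c - 1)/(c + (6 + 5)*(5 + c² - 6*c)) = (-1 + c)/(c + 11*(5 + c² - 6*c)) = (-1 + c)/(c + (55 - 66*c + 11*c²)) = (-1 + c)/(55 - 65*c + 11*c²))
(0 + k(-3))*5² = (0 + (-1 - 3)/(55 - 65*(-3) + 11*(-3)²))*5² = (0 - 4/(55 + 195 + 11*9))*25 = (0 - 4/(55 + 195 + 99))*25 = (0 - 4/349)*25 = -4/349*25 = -100/349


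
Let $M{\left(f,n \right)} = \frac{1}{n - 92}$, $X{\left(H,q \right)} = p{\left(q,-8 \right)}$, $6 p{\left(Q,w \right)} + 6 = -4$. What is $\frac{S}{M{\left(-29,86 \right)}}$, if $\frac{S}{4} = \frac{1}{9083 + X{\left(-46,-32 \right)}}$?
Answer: $- \frac{18}{6811} \approx -0.0026428$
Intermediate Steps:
$p{\left(Q,w \right)} = - \frac{5}{3}$ ($p{\left(Q,w \right)} = -1 + \frac{1}{6} \left(-4\right) = -1 - \frac{2}{3} = - \frac{5}{3}$)
$X{\left(H,q \right)} = - \frac{5}{3}$
$M{\left(f,n \right)} = \frac{1}{-92 + n}$
$S = \frac{3}{6811}$ ($S = \frac{4}{9083 - \frac{5}{3}} = \frac{4}{\frac{27244}{3}} = 4 \cdot \frac{3}{27244} = \frac{3}{6811} \approx 0.00044046$)
$\frac{S}{M{\left(-29,86 \right)}} = \frac{3}{6811 \frac{1}{-92 + 86}} = \frac{3}{6811 \frac{1}{-6}} = \frac{3}{6811 \left(- \frac{1}{6}\right)} = \frac{3}{6811} \left(-6\right) = - \frac{18}{6811}$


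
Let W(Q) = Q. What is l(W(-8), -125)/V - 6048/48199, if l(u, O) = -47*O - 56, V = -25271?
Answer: -433308989/1218036929 ≈ -0.35574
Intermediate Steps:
l(u, O) = -56 - 47*O
l(W(-8), -125)/V - 6048/48199 = (-56 - 47*(-125))/(-25271) - 6048/48199 = (-56 + 5875)*(-1/25271) - 6048*1/48199 = 5819*(-1/25271) - 6048/48199 = -5819/25271 - 6048/48199 = -433308989/1218036929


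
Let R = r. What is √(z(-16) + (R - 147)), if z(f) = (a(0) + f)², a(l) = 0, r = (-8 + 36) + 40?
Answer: √177 ≈ 13.304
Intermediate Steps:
r = 68 (r = 28 + 40 = 68)
R = 68
z(f) = f² (z(f) = (0 + f)² = f²)
√(z(-16) + (R - 147)) = √((-16)² + (68 - 147)) = √(256 - 79) = √177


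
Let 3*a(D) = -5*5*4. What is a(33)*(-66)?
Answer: 2200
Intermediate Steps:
a(D) = -100/3 (a(D) = (-5*5*4)/3 = (-25*4)/3 = (1/3)*(-100) = -100/3)
a(33)*(-66) = -100/3*(-66) = 2200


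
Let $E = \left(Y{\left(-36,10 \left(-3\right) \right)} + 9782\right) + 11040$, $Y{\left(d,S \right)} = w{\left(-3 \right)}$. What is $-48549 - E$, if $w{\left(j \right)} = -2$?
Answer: $-69369$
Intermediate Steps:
$Y{\left(d,S \right)} = -2$
$E = 20820$ ($E = \left(-2 + 9782\right) + 11040 = 9780 + 11040 = 20820$)
$-48549 - E = -48549 - 20820 = -69369$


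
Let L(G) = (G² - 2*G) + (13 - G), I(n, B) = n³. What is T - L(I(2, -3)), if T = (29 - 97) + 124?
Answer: 3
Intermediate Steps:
T = 56 (T = -68 + 124 = 56)
L(G) = 13 + G² - 3*G
T - L(I(2, -3)) = 56 - (13 + (2³)² - 3*2³) = 56 - (13 + 8² - 3*8) = 56 - (13 + 64 - 24) = 56 - 1*53 = 56 - 53 = 3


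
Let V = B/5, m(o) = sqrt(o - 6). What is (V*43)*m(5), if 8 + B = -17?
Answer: -215*I ≈ -215.0*I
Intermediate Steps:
B = -25 (B = -8 - 17 = -25)
m(o) = sqrt(-6 + o)
V = -5 (V = -25/5 = -25*1/5 = -5)
(V*43)*m(5) = (-5*43)*sqrt(-6 + 5) = -215*I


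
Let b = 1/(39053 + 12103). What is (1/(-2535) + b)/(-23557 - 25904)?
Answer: 16207/2138041744020 ≈ 7.5803e-9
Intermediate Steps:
b = 1/51156 ≈ 1.9548e-5
(1/(-2535) + b)/(-23557 - 25904) = (1/(-2535) + 1/51156)/(-23557 - 25904) = (-1/2535 + 1/51156)/(-49461) = -16207/43226820*(-1/49461) = 16207/2138041744020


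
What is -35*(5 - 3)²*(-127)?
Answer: 17780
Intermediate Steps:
-35*(5 - 3)²*(-127) = -35*2²*(-127) = -35*4*(-127) = -140*(-127) = 17780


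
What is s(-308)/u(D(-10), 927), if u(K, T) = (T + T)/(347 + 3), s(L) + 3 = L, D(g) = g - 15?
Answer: -54425/927 ≈ -58.711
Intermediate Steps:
D(g) = -15 + g
s(L) = -3 + L
u(K, T) = T/175 (u(K, T) = (2*T)/350 = (2*T)*(1/350) = T/175)
s(-308)/u(D(-10), 927) = (-3 - 308)/(((1/175)*927)) = -311/927/175 = -311*175/927 = -54425/927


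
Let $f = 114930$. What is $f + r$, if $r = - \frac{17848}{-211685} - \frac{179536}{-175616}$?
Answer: $\frac{5449738853017}{47417440} \approx 1.1493 \cdot 10^{5}$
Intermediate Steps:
$r = \frac{52473817}{47417440}$ ($r = \left(-17848\right) \left(- \frac{1}{211685}\right) - - \frac{229}{224} = \frac{17848}{211685} + \frac{229}{224} = \frac{52473817}{47417440} \approx 1.1066$)
$f + r = 114930 + \frac{52473817}{47417440} = \frac{5449738853017}{47417440}$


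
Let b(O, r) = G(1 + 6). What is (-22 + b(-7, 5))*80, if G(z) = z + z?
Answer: -640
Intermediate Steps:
G(z) = 2*z
b(O, r) = 14 (b(O, r) = 2*(1 + 6) = 2*7 = 14)
(-22 + b(-7, 5))*80 = (-22 + 14)*80 = -8*80 = -640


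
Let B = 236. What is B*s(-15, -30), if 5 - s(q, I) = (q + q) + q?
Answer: 11800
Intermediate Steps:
s(q, I) = 5 - 3*q (s(q, I) = 5 - ((q + q) + q) = 5 - (2*q + q) = 5 - 3*q)
B*s(-15, -30) = 236*(5 - 3*(-15)) = 236*(5 + 45) = 236*50 = 11800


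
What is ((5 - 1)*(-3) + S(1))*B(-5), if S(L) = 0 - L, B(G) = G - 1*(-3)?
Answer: 26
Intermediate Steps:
B(G) = 3 + G (B(G) = G + 3 = 3 + G)
S(L) = -L
((5 - 1)*(-3) + S(1))*B(-5) = ((5 - 1)*(-3) - 1*1)*(3 - 5) = (4*(-3) - 1)*(-2) = (-12 - 1)*(-2) = -13*(-2) = 26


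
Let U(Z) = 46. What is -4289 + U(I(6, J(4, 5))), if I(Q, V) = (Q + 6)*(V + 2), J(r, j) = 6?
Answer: -4243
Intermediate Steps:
I(Q, V) = (2 + V)*(6 + Q) (I(Q, V) = (6 + Q)*(2 + V) = (2 + V)*(6 + Q))
-4289 + U(I(6, J(4, 5))) = -4289 + 46 = -4243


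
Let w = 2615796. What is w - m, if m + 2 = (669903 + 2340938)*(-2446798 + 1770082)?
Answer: 2037486893954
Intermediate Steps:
m = -2037484278158 (m = -2 + (669903 + 2340938)*(-2446798 + 1770082) = -2 + 3010841*(-676716) = -2 - 2037484278156 = -2037484278158)
w - m = 2615796 - 1*(-2037484278158) = 2615796 + 2037484278158 = 2037486893954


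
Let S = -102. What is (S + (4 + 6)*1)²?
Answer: 8464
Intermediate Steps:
(S + (4 + 6)*1)² = (-102 + (4 + 6)*1)² = (-102 + 10*1)² = (-102 + 10)² = (-92)² = 8464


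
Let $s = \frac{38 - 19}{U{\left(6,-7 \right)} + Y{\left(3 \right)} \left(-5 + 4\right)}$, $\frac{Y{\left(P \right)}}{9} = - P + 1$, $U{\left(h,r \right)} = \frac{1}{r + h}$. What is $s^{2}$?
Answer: $\frac{361}{289} \approx 1.2491$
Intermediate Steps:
$U{\left(h,r \right)} = \frac{1}{h + r}$
$Y{\left(P \right)} = 9 - 9 P$ ($Y{\left(P \right)} = 9 \left(- P + 1\right) = 9 \left(1 - P\right) = 9 - 9 P$)
$s = \frac{19}{17}$ ($s = \frac{38 - 19}{\frac{1}{6 - 7} + \left(9 - 27\right) \left(-5 + 4\right)} = \frac{19}{\frac{1}{-1} + \left(9 - 27\right) \left(-1\right)} = \frac{19}{-1 - -18} = \frac{19}{-1 + 18} = \frac{19}{17} \approx 1.1176$)
$s^{2} = \left(\frac{19}{17}\right)^{2} = \frac{361}{289}$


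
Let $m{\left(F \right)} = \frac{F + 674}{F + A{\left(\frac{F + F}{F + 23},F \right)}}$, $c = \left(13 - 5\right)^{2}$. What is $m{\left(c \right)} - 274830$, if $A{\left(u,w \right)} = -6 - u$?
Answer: $- \frac{675774867}{2459} \approx -2.7482 \cdot 10^{5}$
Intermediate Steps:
$c = 64$ ($c = 8^{2} = 64$)
$m{\left(F \right)} = \frac{674 + F}{-6 + F - \frac{2 F}{23 + F}}$ ($m{\left(F \right)} = \frac{F + 674}{F - \left(6 + \frac{F + F}{F + 23}\right)} = \frac{674 + F}{F - \left(6 + \frac{2 F}{23 + F}\right)} = \frac{674 + F}{-6 + F - \frac{2 F}{23 + F}}$)
$m{\left(c \right)} - 274830 = \frac{15502 + 64^{2} + 697 \cdot 64}{-138 + 64^{2} + 15 \cdot 64} - 274830 = \frac{15502 + 4096 + 44608}{-138 + 4096 + 960} - 274830 = \frac{1}{4918} \cdot 64206 - 274830 = \frac{32103}{2459} - 274830 = - \frac{675774867}{2459}$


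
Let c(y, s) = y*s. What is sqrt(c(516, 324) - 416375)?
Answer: I*sqrt(249191) ≈ 499.19*I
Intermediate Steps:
c(y, s) = s*y
sqrt(c(516, 324) - 416375) = sqrt(324*516 - 416375) = sqrt(167184 - 416375) = sqrt(-249191) = I*sqrt(249191)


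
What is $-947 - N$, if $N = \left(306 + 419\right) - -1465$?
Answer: $-3137$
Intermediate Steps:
$N = 2190$ ($N = 725 + 1465 = 2190$)
$-947 - N = -947 - 2190 = -3137$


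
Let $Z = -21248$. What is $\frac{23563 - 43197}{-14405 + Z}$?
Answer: $\frac{19634}{35653} \approx 0.5507$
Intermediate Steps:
$\frac{23563 - 43197}{-14405 + Z} = \frac{23563 - 43197}{-14405 - 21248} = - \frac{19634}{-35653} = \left(-19634\right) \left(- \frac{1}{35653}\right) = \frac{19634}{35653}$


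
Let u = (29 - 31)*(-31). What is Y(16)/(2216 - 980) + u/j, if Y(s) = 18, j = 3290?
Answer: 11321/338870 ≈ 0.033408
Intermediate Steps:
u = 62 (u = -2*(-31) = 62)
Y(16)/(2216 - 980) + u/j = 18/(2216 - 980) + 62/3290 = 18/1236 + 62*(1/3290) = 18*(1/1236) + 31/1645 = 3/206 + 31/1645 = 11321/338870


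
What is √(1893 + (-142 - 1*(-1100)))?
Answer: √2851 ≈ 53.395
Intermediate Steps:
√(1893 + (-142 - 1*(-1100))) = √(1893 + (-142 + 1100)) = √(1893 + 958) = √2851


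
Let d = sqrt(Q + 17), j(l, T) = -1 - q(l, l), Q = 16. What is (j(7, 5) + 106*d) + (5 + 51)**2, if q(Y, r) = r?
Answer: 3128 + 106*sqrt(33) ≈ 3736.9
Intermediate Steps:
j(l, T) = -1 - l
d = sqrt(33) (d = sqrt(16 + 17) = sqrt(33) ≈ 5.7446)
(j(7, 5) + 106*d) + (5 + 51)**2 = ((-1 - 1*7) + 106*sqrt(33)) + (5 + 51)**2 = ((-1 - 7) + 106*sqrt(33)) + 56**2 = (-8 + 106*sqrt(33)) + 3136 = 3128 + 106*sqrt(33)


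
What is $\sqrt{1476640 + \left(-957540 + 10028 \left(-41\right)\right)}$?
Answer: $4 \sqrt{6747} \approx 328.56$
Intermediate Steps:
$\sqrt{1476640 + \left(-957540 + 10028 \left(-41\right)\right)} = \sqrt{1476640 - 1368688} = \sqrt{107952} = 4 \sqrt{6747}$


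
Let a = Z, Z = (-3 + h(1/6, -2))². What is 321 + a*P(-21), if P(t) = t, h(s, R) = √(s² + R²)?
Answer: 569/12 + 21*√145 ≈ 300.29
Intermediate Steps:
h(s, R) = √(R² + s²)
Z = (-3 + √145/6)² (Z = (-3 + √((-2)² + (1/6)²))² = (-3 + √(4 + (1*(⅙))²))² = (-3 + √(4 + (⅙)²))² = (-3 + √(4 + 1/36))² = (-3 + √(145/36))² = (-3 + √145/6)² ≈ 0.98618)
a = 469/36 - √145 ≈ 0.98618
321 + a*P(-21) = 321 + (469/36 - √145)*(-21) = 321 + (-3283/12 + 21*√145) = 569/12 + 21*√145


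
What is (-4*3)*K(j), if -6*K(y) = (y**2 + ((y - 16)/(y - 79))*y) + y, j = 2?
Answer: 140/11 ≈ 12.727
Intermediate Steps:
K(y) = -y/6 - y**2/6 - y*(-16 + y)/(6*(-79 + y)) (K(y) = -((y**2 + ((y - 16)/(y - 79))*y) + y)/6 = -((y**2 + ((-16 + y)/(-79 + y))*y) + y)/6 = -((y**2 + y*(-16 + y)/(-79 + y)) + y)/6 = -(y + y**2 + y*(-16 + y)/(-79 + y))/6 = -y/6 - y**2/6 - y*(-16 + y)/(6*(-79 + y)))
(-4*3)*K(j) = (-4*3)*((1/6)*2*(95 - 1*2**2 + 77*2)/(-79 + 2)) = -2*2*(95 - 1*4 + 154)/(-77) = -2*2*(-1)*(95 - 4 + 154)/77 = -2*2*(-1)*245/77 = -12*(-35/33) = 140/11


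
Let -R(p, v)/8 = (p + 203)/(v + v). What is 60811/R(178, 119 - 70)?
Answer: -2979739/1524 ≈ -1955.2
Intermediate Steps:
R(p, v) = -4*(203 + p)/v (R(p, v) = -8*(p + 203)/(v + v) = -8*(203 + p)/(2*v) = -8*(203 + p)*1/(2*v) = -4*(203 + p)/v)
60811/R(178, 119 - 70) = 60811/((4*(-203 - 1*178)/(119 - 70))) = 60811/((4*(-203 - 178)/49)) = 60811/((4*(1/49)*(-381))) = 60811/(-1524/49) = 60811*(-49/1524) = -2979739/1524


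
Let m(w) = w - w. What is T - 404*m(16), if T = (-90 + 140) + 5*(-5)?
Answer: 25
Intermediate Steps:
m(w) = 0
T = 25 (T = 50 - 25 = 25)
T - 404*m(16) = 25 - 404*0 = 25 + 0 = 25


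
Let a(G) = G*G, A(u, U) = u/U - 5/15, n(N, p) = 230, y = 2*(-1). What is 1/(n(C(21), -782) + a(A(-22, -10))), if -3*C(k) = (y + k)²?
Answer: 225/52534 ≈ 0.0042829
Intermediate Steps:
y = -2
C(k) = -(-2 + k)²/3
A(u, U) = -⅓ + u/U (A(u, U) = u/U - 5*1/15 = u/U - ⅓ = -⅓ + u/U)
a(G) = G²
1/(n(C(21), -782) + a(A(-22, -10))) = 1/(230 + ((-22 - ⅓*(-10))/(-10))²) = 1/(230 + (-(-22 + 10/3)/10)²) = 1/(230 + (-⅒*(-56/3))²) = 1/(230 + (28/15)²) = 1/(230 + 784/225) = 1/(52534/225) = 225/52534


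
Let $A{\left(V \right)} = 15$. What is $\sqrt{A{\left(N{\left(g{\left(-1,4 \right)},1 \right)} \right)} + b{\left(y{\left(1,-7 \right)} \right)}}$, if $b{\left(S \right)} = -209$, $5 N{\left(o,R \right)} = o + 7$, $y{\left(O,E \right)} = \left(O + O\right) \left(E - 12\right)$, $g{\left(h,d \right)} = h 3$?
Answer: $i \sqrt{194} \approx 13.928 i$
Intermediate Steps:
$g{\left(h,d \right)} = 3 h$
$y{\left(O,E \right)} = 2 O \left(-12 + E\right)$
$N{\left(o,R \right)} = \frac{7}{5} + \frac{o}{5}$ ($N{\left(o,R \right)} = \frac{o + 7}{5} = \frac{7 + o}{5} = \frac{7}{5} + \frac{o}{5}$)
$\sqrt{A{\left(N{\left(g{\left(-1,4 \right)},1 \right)} \right)} + b{\left(y{\left(1,-7 \right)} \right)}} = \sqrt{15 - 209} = \sqrt{-194} = i \sqrt{194}$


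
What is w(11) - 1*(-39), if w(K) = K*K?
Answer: 160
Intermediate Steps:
w(K) = K²
w(11) - 1*(-39) = 11² - 1*(-39) = 121 + 39 = 160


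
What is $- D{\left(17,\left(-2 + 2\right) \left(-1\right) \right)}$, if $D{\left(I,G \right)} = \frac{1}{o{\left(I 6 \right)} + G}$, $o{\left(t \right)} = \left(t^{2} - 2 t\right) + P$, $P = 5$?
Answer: $- \frac{1}{10205} \approx -9.7991 \cdot 10^{-5}$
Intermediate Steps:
$o{\left(t \right)} = 5 + t^{2} - 2 t$ ($o{\left(t \right)} = \left(t^{2} - 2 t\right) + 5 = 5 + t^{2} - 2 t$)
$D{\left(I,G \right)} = \frac{1}{5 + G - 12 I + 36 I^{2}}$ ($D{\left(I,G \right)} = \frac{1}{\left(5 + \left(I 6\right)^{2} - 2 I 6\right) + G} = \frac{1}{\left(5 + \left(6 I\right)^{2} - 2 \cdot 6 I\right) + G} = \frac{1}{\left(5 + 36 I^{2} - 12 I\right) + G} = \frac{1}{\left(5 - 12 I + 36 I^{2}\right) + G} = \frac{1}{5 + G - 12 I + 36 I^{2}}$)
$- D{\left(17,\left(-2 + 2\right) \left(-1\right) \right)} = - \frac{1}{5 + \left(-2 + 2\right) \left(-1\right) - 204 + 36 \cdot 17^{2}} = - \frac{1}{5 + 0 \left(-1\right) - 204 + 36 \cdot 289} = - \frac{1}{5 + 0 - 204 + 10404} = - \frac{1}{10205}$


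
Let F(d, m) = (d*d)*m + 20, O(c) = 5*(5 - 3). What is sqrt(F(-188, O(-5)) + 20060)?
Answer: 4*sqrt(23345) ≈ 611.16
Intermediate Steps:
O(c) = 10 (O(c) = 5*2 = 10)
F(d, m) = 20 + m*d**2 (F(d, m) = d**2*m + 20 = m*d**2 + 20 = 20 + m*d**2)
sqrt(F(-188, O(-5)) + 20060) = sqrt((20 + 10*(-188)**2) + 20060) = sqrt((20 + 10*35344) + 20060) = sqrt((20 + 353440) + 20060) = sqrt(353460 + 20060) = sqrt(373520) = 4*sqrt(23345)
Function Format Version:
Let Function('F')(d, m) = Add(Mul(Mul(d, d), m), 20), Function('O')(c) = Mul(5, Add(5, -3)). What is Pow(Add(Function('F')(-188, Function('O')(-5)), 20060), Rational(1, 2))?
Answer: Mul(4, Pow(23345, Rational(1, 2))) ≈ 611.16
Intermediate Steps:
Function('O')(c) = 10 (Function('O')(c) = Mul(5, 2) = 10)
Function('F')(d, m) = Add(20, Mul(m, Pow(d, 2))) (Function('F')(d, m) = Add(Mul(Pow(d, 2), m), 20) = Add(Mul(m, Pow(d, 2)), 20) = Add(20, Mul(m, Pow(d, 2))))
Pow(Add(Function('F')(-188, Function('O')(-5)), 20060), Rational(1, 2)) = Pow(Add(Add(20, Mul(10, Pow(-188, 2))), 20060), Rational(1, 2)) = Pow(Add(Add(20, Mul(10, 35344)), 20060), Rational(1, 2)) = Pow(Add(Add(20, 353440), 20060), Rational(1, 2)) = Pow(Add(353460, 20060), Rational(1, 2)) = Pow(373520, Rational(1, 2)) = Mul(4, Pow(23345, Rational(1, 2)))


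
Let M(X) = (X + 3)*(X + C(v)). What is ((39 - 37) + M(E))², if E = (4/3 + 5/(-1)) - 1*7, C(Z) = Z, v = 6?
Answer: 115600/81 ≈ 1427.2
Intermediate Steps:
E = -32/3 (E = (4*(⅓) + 5*(-1)) - 7 = (4/3 - 5) - 7 = -11/3 - 7 = -32/3 ≈ -10.667)
M(X) = (3 + X)*(6 + X) (M(X) = (X + 3)*(X + 6) = (3 + X)*(6 + X))
((39 - 37) + M(E))² = ((39 - 37) + (18 + (-32/3)² + 9*(-32/3)))² = (2 + (18 + 1024/9 - 96))² = (2 + 322/9)² = (340/9)² = 115600/81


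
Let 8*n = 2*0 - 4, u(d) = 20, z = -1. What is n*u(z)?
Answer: -10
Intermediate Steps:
n = -1/2 (n = (2*0 - 4)/8 = (0 - 4)/8 = (1/8)*(-4) = -1/2 ≈ -0.50000)
n*u(z) = -1/2*20 = -10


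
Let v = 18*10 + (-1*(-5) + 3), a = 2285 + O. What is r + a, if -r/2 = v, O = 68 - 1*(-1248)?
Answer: 3225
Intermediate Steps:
O = 1316 (O = 68 + 1248 = 1316)
a = 3601 (a = 2285 + 1316 = 3601)
v = 188 (v = 180 + (5 + 3) = 180 + 8 = 188)
r = -376 (r = -2*188 = -376)
r + a = -376 + 3601 = 3225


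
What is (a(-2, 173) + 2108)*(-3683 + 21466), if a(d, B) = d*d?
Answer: 37557696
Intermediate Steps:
a(d, B) = d²
(a(-2, 173) + 2108)*(-3683 + 21466) = ((-2)² + 2108)*(-3683 + 21466) = (4 + 2108)*17783 = 2112*17783 = 37557696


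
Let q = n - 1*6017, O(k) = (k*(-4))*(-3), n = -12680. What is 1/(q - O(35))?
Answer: -1/19117 ≈ -5.2309e-5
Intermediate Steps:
O(k) = 12*k (O(k) = -4*k*(-3) = 12*k)
q = -18697 (q = -12680 - 1*6017 = -12680 - 6017 = -18697)
1/(q - O(35)) = 1/(-18697 - 12*35) = 1/(-18697 - 1*420) = 1/(-18697 - 420) = 1/(-19117) = -1/19117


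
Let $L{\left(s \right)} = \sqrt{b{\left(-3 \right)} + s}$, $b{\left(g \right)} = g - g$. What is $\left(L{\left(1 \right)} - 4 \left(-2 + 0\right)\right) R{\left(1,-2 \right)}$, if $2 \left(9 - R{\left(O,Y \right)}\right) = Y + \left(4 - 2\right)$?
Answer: $81$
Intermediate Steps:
$b{\left(g \right)} = 0$
$R{\left(O,Y \right)} = 8 - \frac{Y}{2}$ ($R{\left(O,Y \right)} = 9 - \frac{Y + \left(4 - 2\right)}{2} = 9 - \frac{Y + 2}{2} = 9 - \frac{2 + Y}{2} = 9 - \left(1 + \frac{Y}{2}\right) = 8 - \frac{Y}{2}$)
$L{\left(s \right)} = \sqrt{s}$ ($L{\left(s \right)} = \sqrt{0 + s} = \sqrt{s}$)
$\left(L{\left(1 \right)} - 4 \left(-2 + 0\right)\right) R{\left(1,-2 \right)} = \left(\sqrt{1} - 4 \left(-2 + 0\right)\right) \left(8 - -1\right) = \left(1 - -8\right) \left(8 + 1\right) = \left(1 + 8\right) 9 = 9 \cdot 9 = 81$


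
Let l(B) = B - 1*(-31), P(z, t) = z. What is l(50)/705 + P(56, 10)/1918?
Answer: 4639/32195 ≈ 0.14409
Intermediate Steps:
l(B) = 31 + B (l(B) = B + 31 = 31 + B)
l(50)/705 + P(56, 10)/1918 = (31 + 50)/705 + 56/1918 = 81*(1/705) + 56*(1/1918) = 27/235 + 4/137 = 4639/32195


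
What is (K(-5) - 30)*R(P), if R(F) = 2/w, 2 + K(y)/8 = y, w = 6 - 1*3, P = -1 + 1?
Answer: -172/3 ≈ -57.333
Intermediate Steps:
P = 0
w = 3 (w = 6 - 3 = 3)
K(y) = -16 + 8*y
R(F) = ⅔ (R(F) = 2/3 = 2*(⅓) = ⅔)
(K(-5) - 30)*R(P) = ((-16 + 8*(-5)) - 30)*(⅔) = ((-16 - 40) - 30)*(⅔) = (-56 - 30)*(⅔) = -86*⅔ = -172/3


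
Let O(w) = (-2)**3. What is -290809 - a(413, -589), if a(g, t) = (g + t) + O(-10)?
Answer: -290625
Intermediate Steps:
O(w) = -8
a(g, t) = -8 + g + t (a(g, t) = (g + t) - 8 = -8 + g + t)
-290809 - a(413, -589) = -290809 - (-8 + 413 - 589) = -290809 - 1*(-184) = -290809 + 184 = -290625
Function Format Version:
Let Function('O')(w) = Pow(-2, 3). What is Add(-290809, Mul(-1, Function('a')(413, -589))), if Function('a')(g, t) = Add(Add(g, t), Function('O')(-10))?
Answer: -290625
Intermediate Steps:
Function('O')(w) = -8
Function('a')(g, t) = Add(-8, g, t) (Function('a')(g, t) = Add(Add(g, t), -8) = Add(-8, g, t))
Add(-290809, Mul(-1, Function('a')(413, -589))) = Add(-290809, Mul(-1, Add(-8, 413, -589))) = Add(-290809, Mul(-1, -184)) = Add(-290809, 184) = -290625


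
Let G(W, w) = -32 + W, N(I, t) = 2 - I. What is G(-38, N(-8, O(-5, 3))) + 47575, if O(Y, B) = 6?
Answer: 47505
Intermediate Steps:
G(-38, N(-8, O(-5, 3))) + 47575 = (-32 - 38) + 47575 = -70 + 47575 = 47505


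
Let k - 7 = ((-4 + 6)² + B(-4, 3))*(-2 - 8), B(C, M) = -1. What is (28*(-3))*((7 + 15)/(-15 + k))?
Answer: 924/19 ≈ 48.632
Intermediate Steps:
k = -23 (k = 7 + ((-4 + 6)² - 1)*(-2 - 8) = 7 + (2² - 1)*(-10) = 7 + (4 - 1)*(-10) = 7 + 3*(-10) = 7 - 30 = -23)
(28*(-3))*((7 + 15)/(-15 + k)) = (28*(-3))*((7 + 15)/(-15 - 23)) = -1848/(-38) = -1848*(-1)/38 = -84*(-11/19) = 924/19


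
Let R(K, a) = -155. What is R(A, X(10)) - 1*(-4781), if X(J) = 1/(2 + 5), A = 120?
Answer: 4626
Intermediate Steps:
X(J) = 1/7
R(A, X(10)) - 1*(-4781) = -155 - 1*(-4781) = -155 + 4781 = 4626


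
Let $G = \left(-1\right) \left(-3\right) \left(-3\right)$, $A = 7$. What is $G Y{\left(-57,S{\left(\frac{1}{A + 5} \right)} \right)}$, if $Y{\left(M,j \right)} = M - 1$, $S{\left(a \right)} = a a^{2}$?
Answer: $522$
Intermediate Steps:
$S{\left(a \right)} = a^{3}$
$Y{\left(M,j \right)} = -1 + M$ ($Y{\left(M,j \right)} = M - 1 = -1 + M$)
$G = -9$ ($G = 3 \left(-3\right) = -9$)
$G Y{\left(-57,S{\left(\frac{1}{A + 5} \right)} \right)} = - 9 \left(-1 - 57\right) = \left(-9\right) \left(-58\right) = 522$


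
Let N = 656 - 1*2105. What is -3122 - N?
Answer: -1673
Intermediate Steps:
N = -1449 (N = 656 - 2105 = -1449)
-3122 - N = -3122 - 1*(-1449) = -3122 + 1449 = -1673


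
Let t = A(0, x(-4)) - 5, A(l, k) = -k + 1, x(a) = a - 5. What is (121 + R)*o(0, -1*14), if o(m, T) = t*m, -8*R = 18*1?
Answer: 0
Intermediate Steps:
x(a) = -5 + a
A(l, k) = 1 - k
R = -9/4 ≈ -2.2500
t = 5 (t = (1 - (-5 - 4)) - 5 = (1 - 1*(-9)) - 5 = (1 + 9) - 5 = 10 - 5 = 5)
o(m, T) = 5*m
(121 + R)*o(0, -1*14) = (121 - 9/4)*(5*0) = (475/4)*0 = 0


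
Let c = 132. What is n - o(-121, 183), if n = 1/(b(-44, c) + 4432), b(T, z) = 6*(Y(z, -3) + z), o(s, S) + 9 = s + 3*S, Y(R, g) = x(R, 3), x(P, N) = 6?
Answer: -2203939/5260 ≈ -419.00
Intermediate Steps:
Y(R, g) = 6
o(s, S) = -9 + s + 3*S (o(s, S) = -9 + (s + 3*S) = -9 + s + 3*S)
b(T, z) = 36 + 6*z (b(T, z) = 6*(6 + z) = 36 + 6*z)
n = 1/5260 (n = 1/((36 + 6*132) + 4432) = 1/((36 + 792) + 4432) = 1/(828 + 4432) = 1/5260 ≈ 0.00019011)
n - o(-121, 183) = 1/5260 - (-9 - 121 + 3*183) = 1/5260 - (-9 - 121 + 549) = 1/5260 - 1*419 = 1/5260 - 419 = -2203939/5260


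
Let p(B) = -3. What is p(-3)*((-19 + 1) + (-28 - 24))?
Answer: 210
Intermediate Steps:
p(-3)*((-19 + 1) + (-28 - 24)) = -3*((-19 + 1) + (-28 - 24)) = -3*(-18 - 52) = -3*(-70) = 210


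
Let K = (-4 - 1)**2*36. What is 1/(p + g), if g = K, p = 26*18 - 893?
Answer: 1/475 ≈ 0.0021053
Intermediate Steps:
p = -425 (p = 468 - 893 = -425)
K = 900 (K = (-5)**2*36 = 25*36 = 900)
g = 900
1/(p + g) = 1/(-425 + 900) = 1/475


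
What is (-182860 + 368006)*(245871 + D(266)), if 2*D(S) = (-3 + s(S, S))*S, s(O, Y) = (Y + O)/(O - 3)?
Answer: 11965965984232/263 ≈ 4.5498e+10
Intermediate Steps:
s(O, Y) = (O + Y)/(-3 + O)
D(S) = S*(-3 + 2*S/(-3 + S))/2 (D(S) = ((-3 + (S + S)/(-3 + S))*S)/2 = ((-3 + (2*S)/(-3 + S))*S)/2 = ((-3 + 2*S/(-3 + S))*S)/2 = (S*(-3 + 2*S/(-3 + S)))/2 = S*(-3 + 2*S/(-3 + S))/2)
(-182860 + 368006)*(245871 + D(266)) = (-182860 + 368006)*(245871 + (½)*266*(9 - 1*266)/(-3 + 266)) = 185146*(245871 + (½)*266*(9 - 266)/263) = 185146*(245871 + (½)*266*(1/263)*(-257)) = 185146*(245871 - 34181/263) = 185146*(64629892/263) = 11965965984232/263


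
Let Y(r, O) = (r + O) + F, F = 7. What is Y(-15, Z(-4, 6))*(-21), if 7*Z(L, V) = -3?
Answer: 177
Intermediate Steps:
Z(L, V) = -3/7 (Z(L, V) = (1/7)*(-3) = -3/7)
Y(r, O) = 7 + O + r (Y(r, O) = (r + O) + 7 = (O + r) + 7 = 7 + O + r)
Y(-15, Z(-4, 6))*(-21) = (7 - 3/7 - 15)*(-21) = -59/7*(-21) = 177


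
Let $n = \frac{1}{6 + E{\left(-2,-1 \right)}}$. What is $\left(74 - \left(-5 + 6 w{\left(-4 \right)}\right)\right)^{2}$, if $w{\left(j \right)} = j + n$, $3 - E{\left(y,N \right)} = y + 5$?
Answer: $10404$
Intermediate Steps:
$E{\left(y,N \right)} = -2 - y$ ($E{\left(y,N \right)} = 3 - \left(y + 5\right) = 3 - \left(5 + y\right) = -2 - y$)
$n = \frac{1}{6}$ ($n = \frac{1}{6 - 0} = \frac{1}{6 + \left(-2 + 2\right)} = \frac{1}{6 + 0} = \frac{1}{6} \approx 0.16667$)
$w{\left(j \right)} = \frac{1}{6} + j$ ($w{\left(j \right)} = j + \frac{1}{6} = \frac{1}{6} + j$)
$\left(74 - \left(-5 + 6 w{\left(-4 \right)}\right)\right)^{2} = \left(74 - \left(-5 + 6 \left(\frac{1}{6} - 4\right)\right)\right)^{2} = \left(74 + \left(5 - -23\right)\right)^{2} = \left(74 + \left(5 + 23\right)\right)^{2} = \left(74 + 28\right)^{2} = 102^{2} = 10404$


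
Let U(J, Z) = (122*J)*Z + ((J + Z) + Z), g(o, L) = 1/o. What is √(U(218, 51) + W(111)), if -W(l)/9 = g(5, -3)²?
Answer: √33917891/5 ≈ 1164.8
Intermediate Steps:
U(J, Z) = J + 2*Z + 122*J*Z (U(J, Z) = 122*J*Z + (J + 2*Z) = J + 2*Z + 122*J*Z)
W(l) = -9/25 (W(l) = -9*(1/5)² = -9*(⅕)² = -9*1/25 = -9/25)
√(U(218, 51) + W(111)) = √((218 + 2*51 + 122*218*51) - 9/25) = √((218 + 102 + 1356396) - 9/25) = √(1356716 - 9/25) = √(33917891/25) = √33917891/5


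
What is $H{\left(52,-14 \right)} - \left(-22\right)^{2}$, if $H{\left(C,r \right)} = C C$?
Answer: $2220$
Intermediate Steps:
$H{\left(C,r \right)} = C^{2}$
$H{\left(52,-14 \right)} - \left(-22\right)^{2} = 52^{2} - \left(-22\right)^{2} = 2704 - 484 = 2220$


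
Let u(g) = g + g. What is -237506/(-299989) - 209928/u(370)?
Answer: -15700084088/55497965 ≈ -282.89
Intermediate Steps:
u(g) = 2*g
-237506/(-299989) - 209928/u(370) = -237506/(-299989) - 209928/(2*370) = -237506*(-1/299989) - 209928/740 = 237506/299989 - 209928*1/740 = 237506/299989 - 52482/185 = -15700084088/55497965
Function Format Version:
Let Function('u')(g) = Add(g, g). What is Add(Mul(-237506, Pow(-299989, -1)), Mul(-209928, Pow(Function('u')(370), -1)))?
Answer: Rational(-15700084088, 55497965) ≈ -282.89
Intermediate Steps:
Function('u')(g) = Mul(2, g)
Add(Mul(-237506, Pow(-299989, -1)), Mul(-209928, Pow(Function('u')(370), -1))) = Add(Mul(-237506, Pow(-299989, -1)), Mul(-209928, Pow(Mul(2, 370), -1))) = Add(Mul(-237506, Rational(-1, 299989)), Mul(-209928, Pow(740, -1))) = Add(Rational(237506, 299989), Mul(-209928, Rational(1, 740))) = Add(Rational(237506, 299989), Rational(-52482, 185)) = Rational(-15700084088, 55497965)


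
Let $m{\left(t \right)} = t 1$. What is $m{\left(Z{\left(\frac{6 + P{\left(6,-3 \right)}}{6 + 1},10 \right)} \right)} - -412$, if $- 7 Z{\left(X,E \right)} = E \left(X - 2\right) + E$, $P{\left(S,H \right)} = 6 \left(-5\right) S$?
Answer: $\frac{21998}{49} \approx 448.94$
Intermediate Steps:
$P{\left(S,H \right)} = - 30 S$
$Z{\left(X,E \right)} = - \frac{E}{7} - \frac{E \left(-2 + X\right)}{7}$ ($Z{\left(X,E \right)} = - \frac{E \left(X - 2\right) + E}{7} = - \frac{E \left(-2 + X\right) + E}{7} = - \frac{E + E \left(-2 + X\right)}{7} = - \frac{E}{7} - \frac{E \left(-2 + X\right)}{7}$)
$m{\left(t \right)} = t$
$m{\left(Z{\left(\frac{6 + P{\left(6,-3 \right)}}{6 + 1},10 \right)} \right)} - -412 = \frac{1}{7} \cdot 10 \left(1 - \frac{6 - 180}{6 + 1}\right) - -412 = \frac{1}{7} \cdot 10 \left(1 - \frac{6 - 180}{7}\right) + 412 = \frac{1}{7} \cdot 10 \left(1 - \left(-174\right) \frac{1}{7}\right) + 412 = \frac{1}{7} \cdot 10 \left(1 - - \frac{174}{7}\right) + 412 = \frac{1}{7} \cdot 10 \left(1 + \frac{174}{7}\right) + 412 = \frac{1}{7} \cdot 10 \cdot \frac{181}{7} + 412 = \frac{1810}{49} + 412 = \frac{21998}{49}$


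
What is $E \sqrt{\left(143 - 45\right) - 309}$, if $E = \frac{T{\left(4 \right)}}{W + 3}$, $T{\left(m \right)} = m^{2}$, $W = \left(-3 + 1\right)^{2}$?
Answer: $\frac{16 i \sqrt{211}}{7} \approx 33.202 i$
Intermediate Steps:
$W = 4$ ($W = \left(-2\right)^{2} = 4$)
$E = \frac{16}{7}$ ($E = \frac{4^{2}}{4 + 3} = \frac{16}{7} \approx 2.2857$)
$E \sqrt{\left(143 - 45\right) - 309} = \frac{16 \sqrt{\left(143 - 45\right) - 309}}{7} = \frac{16 \sqrt{98 - 309}}{7} = \frac{16 \sqrt{-211}}{7} = \frac{16 i \sqrt{211}}{7}$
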